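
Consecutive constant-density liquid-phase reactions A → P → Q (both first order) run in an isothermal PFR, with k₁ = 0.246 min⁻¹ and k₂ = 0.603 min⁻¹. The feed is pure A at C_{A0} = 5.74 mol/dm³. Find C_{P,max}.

1.26 mol/dm³

Evaluating C_P at τ_opt = ln(k₂/k₁)/(k₂−k₁) gives C_{P,max}/C_{A0} = (k₁/k₂)^[k₂/(k₂−k₁)].
= (0.246/0.603)^(0.603/(0.603−0.246)) = (0.4080)^(1.689) = 0.2199.
C_{P,max} = 0.2199×5.74 = 1.26 mol/dm³.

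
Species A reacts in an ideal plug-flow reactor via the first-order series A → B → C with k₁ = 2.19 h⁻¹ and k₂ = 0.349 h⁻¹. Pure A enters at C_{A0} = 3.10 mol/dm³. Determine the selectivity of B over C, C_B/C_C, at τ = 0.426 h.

11.3

Solving the coupled first-order balances gives C_B(τ) = [k₁/(k₂−k₁)]·C_{A0}·(e^(−k₁τ) − e^(−k₂τ)).
e^(−k₁τ) = e^(−2.19×0.426) = e^(−0.9329) = 0.3934; e^(−k₂τ) = e^(−0.1487) = 0.8619.
C_B = 2.19×3.10/(0.349−2.19) × (0.3934−0.8619) = (-3.688)×(-0.4685) = 1.728 mol/dm³.
C_A = C_{A0}e^(−k₁τ) = 1.220 mol/dm³, so C_C = C_{A0}−C_A−C_B = 0.1530 mol/dm³; C_B/C_C = 11.3.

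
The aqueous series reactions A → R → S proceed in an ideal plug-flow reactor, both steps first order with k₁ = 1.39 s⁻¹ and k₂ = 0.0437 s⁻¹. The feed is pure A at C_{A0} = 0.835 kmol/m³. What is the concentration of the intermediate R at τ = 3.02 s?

0.743 kmol/m³

For first-order series with pure A initially, C_R(τ) = k₁C_{A0}/(k₂−k₁)·(e^(−k₁τ) − e^(−k₂τ)).
e^(−k₁τ) = e^(−1.39×3.02) = e^(−4.198) = 0.01503; e^(−k₂τ) = e^(−0.1320) = 0.8764.
C_R = 1.39×0.835/(0.0437−1.39) × (0.01503−0.8764) = (-0.8621)×(-0.8613) = 0.7426 kmol/m³.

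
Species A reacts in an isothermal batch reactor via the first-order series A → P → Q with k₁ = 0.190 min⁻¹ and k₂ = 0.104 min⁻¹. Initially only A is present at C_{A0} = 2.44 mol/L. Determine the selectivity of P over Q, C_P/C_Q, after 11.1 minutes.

0.951

Solving the coupled first-order balances gives C_P(t) = [k₁/(k₂−k₁)]·C_{A0}·(e^(−k₁t) − e^(−k₂t)).
e^(−k₁t) = e^(−0.190×11.1) = e^(−2.109) = 0.1214; e^(−k₂t) = e^(−1.154) = 0.3152.
C_P = 0.190×2.44/(0.104−0.190) × (0.1214−0.3152) = (-5.391)×(-0.1939) = 1.045 mol/L.
C_A = C_{A0}e^(−k₁t) = 0.2961 mol/L, so C_Q = C_{A0}−C_A−C_P = 1.099 mol/L; C_P/C_Q = 0.951.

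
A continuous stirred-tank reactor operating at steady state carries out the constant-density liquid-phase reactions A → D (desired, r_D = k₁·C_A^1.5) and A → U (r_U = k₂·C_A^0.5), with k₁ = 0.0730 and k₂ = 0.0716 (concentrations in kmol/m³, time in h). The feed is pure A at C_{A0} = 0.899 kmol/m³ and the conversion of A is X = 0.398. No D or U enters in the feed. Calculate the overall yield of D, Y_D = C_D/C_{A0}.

0.142

Exit C_A = C_{A0}(1−X) = 0.899×0.602 = 0.5412 kmol/m³.
Rates in a CSTR are evaluated at the outlet concentration: r_D = 0.0730×0.5412^1.5 = 0.02906, r_U = 0.0716×0.5412^0.5 = 0.05267.
Fraction of consumed A going to D: r_D/(r_D+r_U) = 0.3556.
C_D = 0.3556·C_{A0}·X = 0.3556×0.899×0.398 = 0.127 kmol/m³; Y_D = C_D/C_{A0} = 0.142.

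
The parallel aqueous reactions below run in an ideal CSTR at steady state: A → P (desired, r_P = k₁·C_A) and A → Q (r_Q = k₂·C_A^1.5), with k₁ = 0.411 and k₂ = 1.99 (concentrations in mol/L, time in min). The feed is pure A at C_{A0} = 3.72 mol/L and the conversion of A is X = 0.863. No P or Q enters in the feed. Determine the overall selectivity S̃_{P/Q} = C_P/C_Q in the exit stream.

Exit C_A = C_{A0}(1−X) = 3.72×0.137 = 0.5096 mol/L.
In a CSTR the entire volume is at exit conditions, so r_P = 0.411×0.5096 = 0.2095 and r_Q = 1.99×0.5096^1.5 = 0.7240.
Overall selectivity = C_P/C_Q = r_Pτ/(r_Qτ) = r_P/r_Q = 0.289.

0.289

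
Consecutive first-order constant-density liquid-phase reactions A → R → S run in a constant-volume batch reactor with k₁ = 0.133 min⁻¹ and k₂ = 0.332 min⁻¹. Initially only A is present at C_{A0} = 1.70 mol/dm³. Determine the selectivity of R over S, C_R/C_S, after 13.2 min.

The intermediate concentration in a first-order A→B→C sequence is C_R = k₁C_{A0}(e^(−k₁t) − e^(−k₂t))/(k₂−k₁).
e^(−k₁t) = e^(−0.133×13.2) = e^(−1.756) = 0.1728; e^(−k₂t) = e^(−4.382) = 0.01250.
C_R = 0.133×1.70/(0.332−0.133) × (0.1728−0.01250) = 1.136×0.1603 = 0.1821 mol/dm³.
C_A = C_{A0}e^(−k₁t) = 0.2938 mol/dm³, so C_S = C_{A0}−C_A−C_R = 1.224 mol/dm³; C_R/C_S = 0.149.

0.149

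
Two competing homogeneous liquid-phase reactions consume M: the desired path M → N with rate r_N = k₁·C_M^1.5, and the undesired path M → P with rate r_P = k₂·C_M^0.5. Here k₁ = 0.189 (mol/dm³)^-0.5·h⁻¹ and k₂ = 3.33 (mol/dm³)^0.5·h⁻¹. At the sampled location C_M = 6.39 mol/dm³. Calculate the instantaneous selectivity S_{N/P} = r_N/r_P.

0.363

S_{N/P} = r_N/r_P = (k₁·C_M^1.5)/(k₂·C_M^0.5) = (k₁/k₂)·C_M.
= (0.189×6.390^1.5) / (3.33×6.390^0.5) = 3.053/8.418 = 0.363.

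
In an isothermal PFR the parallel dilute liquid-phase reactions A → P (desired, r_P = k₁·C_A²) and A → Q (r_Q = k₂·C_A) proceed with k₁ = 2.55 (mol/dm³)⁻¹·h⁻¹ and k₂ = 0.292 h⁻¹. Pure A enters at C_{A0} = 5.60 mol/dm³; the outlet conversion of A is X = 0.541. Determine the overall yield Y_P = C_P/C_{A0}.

0.526

C_A = C_{A0}(1−X) = 2.570 mol/dm³.
Along a PFR/batch, dC_Q/dC_A = −r_Q/(r_P+r_Q) = −k₂/(k₂+k₁·C_A).
Integrating from C_{A0} to C_A: C_Q = (0.292/2.55)·ln[(0.292+2.55·5.60)/(0.292+2.55·2.57)] = 0.1145·ln(14.57/6.847) = 0.08650 mol/dm³.
Then C_P = (C_{A0}−C_A) − C_Q = 3.030 − 0.08650 = 2.943 mol/dm³.
Y_P = C_P/C_{A0} = 2.943/5.60 = 0.526.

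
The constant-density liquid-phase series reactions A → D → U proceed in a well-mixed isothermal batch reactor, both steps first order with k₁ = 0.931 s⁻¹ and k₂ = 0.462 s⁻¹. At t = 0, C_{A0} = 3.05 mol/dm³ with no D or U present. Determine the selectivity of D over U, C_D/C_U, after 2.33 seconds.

1.03

For first-order series with pure A initially, C_D(t) = k₁C_{A0}/(k₂−k₁)·(e^(−k₁t) − e^(−k₂t)).
e^(−k₁t) = e^(−0.931×2.33) = e^(−2.169) = 0.1143; e^(−k₂t) = e^(−1.076) = 0.3408.
C_D = 0.931×3.05/(0.462−0.931) × (0.1143−0.3408) = (-6.054)×(-0.2265) = 1.372 mol/dm³.
C_A = C_{A0}e^(−k₁t) = 0.3485 mol/dm³, so C_U = C_{A0}−C_A−C_D = 1.330 mol/dm³; C_D/C_U = 1.03.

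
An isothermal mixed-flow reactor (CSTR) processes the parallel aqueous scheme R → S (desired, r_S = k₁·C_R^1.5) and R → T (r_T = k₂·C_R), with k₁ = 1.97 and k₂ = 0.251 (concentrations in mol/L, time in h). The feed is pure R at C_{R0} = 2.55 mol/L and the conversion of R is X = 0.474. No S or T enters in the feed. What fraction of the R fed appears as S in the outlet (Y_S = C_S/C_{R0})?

Exit C_R = C_{R0}(1−X) = 2.55×0.526 = 1.341 mol/L.
Rates in a CSTR are evaluated at the outlet concentration: r_S = 1.97×1.341^1.5 = 3.060, r_T = 0.251×1.341 = 0.3367.
Fraction of consumed R going to S: r_S/(r_S+r_T) = 0.9009.
C_S = 0.9009·C_{R0}·X = 0.9009×2.55×0.474 = 1.09 mol/L; Y_S = C_S/C_{R0} = 0.427.

0.427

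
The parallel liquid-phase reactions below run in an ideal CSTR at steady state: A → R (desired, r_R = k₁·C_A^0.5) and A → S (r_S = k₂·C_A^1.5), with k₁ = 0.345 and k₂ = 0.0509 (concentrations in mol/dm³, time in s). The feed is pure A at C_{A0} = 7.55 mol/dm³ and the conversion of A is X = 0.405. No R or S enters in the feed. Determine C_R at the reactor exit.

1.84 mol/dm³

Exit C_A = C_{A0}(1−X) = 7.55×0.595 = 4.492 mol/dm³.
Rates in a CSTR are evaluated at the outlet concentration: r_R = 0.345×4.492^0.5 = 0.7312, r_S = 0.0509×4.492^1.5 = 0.4846.
Fraction of consumed A going to R: r_R/(r_R+r_S) = 0.6014.
C_R = 0.6014·C_{A0}·X = 0.6014×7.55×0.405 = 1.84 mol/dm³.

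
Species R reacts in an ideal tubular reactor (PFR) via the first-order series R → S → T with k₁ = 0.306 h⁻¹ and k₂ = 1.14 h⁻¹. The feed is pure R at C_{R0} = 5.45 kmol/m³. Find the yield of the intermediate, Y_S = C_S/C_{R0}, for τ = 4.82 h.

0.0824

The intermediate concentration in a first-order A→B→C sequence is C_S = k₁C_{R0}(e^(−k₁τ) − e^(−k₂τ))/(k₂−k₁).
e^(−k₁τ) = e^(−0.306×4.82) = e^(−1.475) = 0.2288; e^(−k₂τ) = e^(−5.495) = 0.004108.
C_S = 0.306×5.45/(1.14−0.306) × (0.2288−0.004108) = 2.000×0.2247 = 0.4493 kmol/m³.
Y_S = C_S/C_{R0} = 0.4493/5.45 = 0.0824.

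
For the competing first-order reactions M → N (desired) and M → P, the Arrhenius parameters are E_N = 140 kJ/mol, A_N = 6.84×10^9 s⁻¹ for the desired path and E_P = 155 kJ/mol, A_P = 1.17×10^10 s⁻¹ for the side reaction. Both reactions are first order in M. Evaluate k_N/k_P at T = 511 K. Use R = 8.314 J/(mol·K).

With equal orders, S_{N/P} = k_N/k_P = (A_N/A_P)·exp[(E_P−E_N)/(RT)].
(E_P−E_N)/(RT) = (155−140)×10³/(8.314×511) = 15000/4248 = 3.531.
k_N/k_P = (6.84×10^9/1.17×10^10)·exp(3.531) = 0.5846 × 34.15 = 20.0.

20.0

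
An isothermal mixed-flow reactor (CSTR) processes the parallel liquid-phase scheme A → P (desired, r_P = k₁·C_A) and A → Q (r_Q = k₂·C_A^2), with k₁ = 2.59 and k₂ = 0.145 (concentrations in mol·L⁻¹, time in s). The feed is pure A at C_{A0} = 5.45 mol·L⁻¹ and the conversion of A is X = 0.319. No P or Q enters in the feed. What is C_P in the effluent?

Exit C_A = C_{A0}(1−X) = 5.45×0.681 = 3.711 mol·L⁻¹.
Rates in a CSTR are evaluated at the outlet concentration: r_P = 2.59×3.711 = 9.613, r_Q = 0.145×3.711^2 = 1.997.
Fraction of consumed A going to P: r_P/(r_P+r_Q) = 0.8280.
C_P = 0.8280·C_{A0}·X = 0.8280×5.45×0.319 = 1.44 mol·L⁻¹.

1.44 mol·L⁻¹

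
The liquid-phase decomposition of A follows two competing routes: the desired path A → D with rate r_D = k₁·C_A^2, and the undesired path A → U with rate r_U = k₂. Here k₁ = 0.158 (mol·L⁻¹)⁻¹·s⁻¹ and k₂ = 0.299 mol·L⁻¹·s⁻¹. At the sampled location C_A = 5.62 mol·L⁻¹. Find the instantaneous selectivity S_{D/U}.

16.7

S_{D/U} = r_D/r_U = (k₁·C_A^2)/(k₂) = (k₁/k₂)·C_A^2.
= (0.158×5.620^2) / (0.299) = 4.990/0.2990 = 16.7.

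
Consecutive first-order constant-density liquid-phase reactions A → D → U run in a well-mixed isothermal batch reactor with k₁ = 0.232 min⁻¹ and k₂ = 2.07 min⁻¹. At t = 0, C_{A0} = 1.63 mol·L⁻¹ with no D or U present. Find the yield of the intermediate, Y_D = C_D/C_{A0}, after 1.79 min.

Solving the coupled first-order balances gives C_D(t) = [k₁/(k₂−k₁)]·C_{A0}·(e^(−k₁t) − e^(−k₂t)).
e^(−k₁t) = e^(−0.232×1.79) = e^(−0.4153) = 0.6602; e^(−k₂t) = e^(−3.705) = 0.02459.
C_D = 0.232×1.63/(2.07−0.232) × (0.6602−0.02459) = 0.2057×0.6356 = 0.1308 mol·L⁻¹.
Y_D = C_D/C_{A0} = 0.1308/1.63 = 0.0802.

0.0802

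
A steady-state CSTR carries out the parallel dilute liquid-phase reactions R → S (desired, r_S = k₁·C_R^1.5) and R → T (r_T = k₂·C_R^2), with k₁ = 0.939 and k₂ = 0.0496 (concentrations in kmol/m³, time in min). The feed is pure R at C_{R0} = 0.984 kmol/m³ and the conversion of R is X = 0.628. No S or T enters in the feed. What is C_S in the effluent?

0.599 kmol/m³

Exit C_R = C_{R0}(1−X) = 0.984×0.372 = 0.3660 kmol/m³.
In a CSTR the entire volume is at exit conditions, so r_S = 0.939×0.3660^1.5 = 0.2080 and r_T = 0.0496×0.3660^2 = 0.006646.
Fraction of consumed R going to S: r_S/(r_S+r_T) = 0.9690.
C_S = 0.9690·C_{R0}·X = 0.9690×0.984×0.628 = 0.599 kmol/m³.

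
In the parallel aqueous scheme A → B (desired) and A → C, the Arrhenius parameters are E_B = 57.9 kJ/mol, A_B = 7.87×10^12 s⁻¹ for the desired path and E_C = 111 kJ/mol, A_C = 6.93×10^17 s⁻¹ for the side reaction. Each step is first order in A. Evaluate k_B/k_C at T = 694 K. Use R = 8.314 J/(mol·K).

Since both paths have the same order in A, the concentration cancels and S_{B/C} = k_B/k_C = (A_B/A_C)·exp[(E_C−E_B)/(RT)].
(E_C−E_B)/(RT) = (111−57.9)×10³/(8.314×694) = 53100/5770 = 9.203.
k_B/k_C = (7.87×10^12/6.93×10^17)·exp(9.203) = 1.136×10^-5 × 9926 = 0.113.
Since E_B < E_C, lowering the temperature improves selectivity toward B.

0.113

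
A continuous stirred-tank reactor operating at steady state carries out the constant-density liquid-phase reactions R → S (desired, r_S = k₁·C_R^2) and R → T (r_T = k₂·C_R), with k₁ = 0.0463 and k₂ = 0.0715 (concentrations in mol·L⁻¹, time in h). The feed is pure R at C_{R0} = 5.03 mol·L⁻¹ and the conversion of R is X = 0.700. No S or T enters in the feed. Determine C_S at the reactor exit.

1.74 mol·L⁻¹

Exit C_R = C_{R0}(1−X) = 5.03×0.300 = 1.509 mol·L⁻¹.
A CSTR operates uniformly at the exit composition, giving r_S = 0.1054 and r_T = 0.1079 (each k·C_R^n at C_R = 1.509).
Fraction of consumed R going to S: r_S/(r_S+r_T) = 0.4942.
C_S = 0.4942·C_{R0}·X = 0.4942×5.03×0.700 = 1.74 mol·L⁻¹.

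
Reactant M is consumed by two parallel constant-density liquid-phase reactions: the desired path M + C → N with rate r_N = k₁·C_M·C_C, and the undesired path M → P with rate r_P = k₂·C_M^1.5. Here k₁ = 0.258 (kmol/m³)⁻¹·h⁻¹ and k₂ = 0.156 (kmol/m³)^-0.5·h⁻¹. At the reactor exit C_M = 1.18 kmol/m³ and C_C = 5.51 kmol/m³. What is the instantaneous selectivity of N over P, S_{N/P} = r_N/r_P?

8.39

S_{N/P} = r_N/r_P = (k₁·C_M·C_C)/(k₂·C_M^1.5) = (k₁/k₂)·C_M^-0.5·C_C.
= (0.258×1.180×5.510) / (0.156×1.180^1.5) = 1.677/0.2000 = 8.39.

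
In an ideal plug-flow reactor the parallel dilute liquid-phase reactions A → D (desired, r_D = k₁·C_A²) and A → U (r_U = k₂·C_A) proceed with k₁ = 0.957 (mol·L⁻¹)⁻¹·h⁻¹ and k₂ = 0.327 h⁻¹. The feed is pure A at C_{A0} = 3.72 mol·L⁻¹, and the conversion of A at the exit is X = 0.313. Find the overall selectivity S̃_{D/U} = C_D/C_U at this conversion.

9.09

C_A = C_{A0}(1−X) = 2.556 mol·L⁻¹.
Along a PFR/batch, dC_U/dC_A = −r_U/(r_D+r_U) = −k₂/(k₂+k₁·C_A).
Integrating from C_{A0} to C_A: C_U = (0.327/0.957)·ln[(0.327+0.957·3.72)/(0.327+0.957·2.56)] = 0.3417·ln(3.887/2.773) = 0.1154 mol·L⁻¹.
Then C_D = (C_{A0}−C_A) − C_U = 1.164 − 0.1154 = 1.049 mol·L⁻¹.
S̃_{D/U} = C_D/C_U = 1.049/0.1154 = 9.09.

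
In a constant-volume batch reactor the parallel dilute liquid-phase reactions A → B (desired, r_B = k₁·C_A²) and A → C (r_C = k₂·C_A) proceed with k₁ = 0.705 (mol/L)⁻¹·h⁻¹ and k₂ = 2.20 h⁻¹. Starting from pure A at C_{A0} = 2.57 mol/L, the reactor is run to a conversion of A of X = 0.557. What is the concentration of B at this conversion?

0.527 mol/L

C_A = C_{A0}(1−X) = 1.139 mol/L.
Along a PFR/batch, dC_C/dC_A = −r_C/(r_B+r_C) = −k₂/(k₂+k₁·C_A).
Integrating from C_{A0} to C_A: C_C = (2.20/0.705)·ln[(2.20+0.705·2.57)/(2.20+0.705·1.14)] = 3.121·ln(4.012/3.003) = 0.9042 mol/L.
Then C_B = (C_{A0}−C_A) − C_C = 1.431 − 0.9042 = 0.5273 mol/L.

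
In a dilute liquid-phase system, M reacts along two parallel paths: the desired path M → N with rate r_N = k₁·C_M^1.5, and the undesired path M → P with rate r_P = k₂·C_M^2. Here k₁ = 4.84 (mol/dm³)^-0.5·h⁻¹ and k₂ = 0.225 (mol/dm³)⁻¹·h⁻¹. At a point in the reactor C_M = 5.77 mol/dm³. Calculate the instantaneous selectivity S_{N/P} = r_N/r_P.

S_{N/P} = r_N/r_P = (k₁·C_M^1.5)/(k₂·C_M^2) = (k₁/k₂)·C_M^-0.5.
= (4.84×5.770^1.5) / (0.225×5.770^2) = 67.08/7.491 = 8.96.

8.96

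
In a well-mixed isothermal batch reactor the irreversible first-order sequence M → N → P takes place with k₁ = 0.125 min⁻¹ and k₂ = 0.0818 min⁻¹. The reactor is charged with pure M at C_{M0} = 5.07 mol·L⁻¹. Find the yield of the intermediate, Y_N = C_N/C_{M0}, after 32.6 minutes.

0.152

The intermediate concentration in a first-order A→B→C sequence is C_N = k₁C_{M0}(e^(−k₁t) − e^(−k₂t))/(k₂−k₁).
e^(−k₁t) = e^(−0.125×32.6) = e^(−4.075) = 0.01699; e^(−k₂t) = e^(−2.667) = 0.06948.
C_N = 0.125×5.07/(0.0818−0.125) × (0.01699−0.06948) = (-14.67)×(-0.05249) = 0.7700 mol·L⁻¹.
Y_N = C_N/C_{M0} = 0.7700/5.07 = 0.152.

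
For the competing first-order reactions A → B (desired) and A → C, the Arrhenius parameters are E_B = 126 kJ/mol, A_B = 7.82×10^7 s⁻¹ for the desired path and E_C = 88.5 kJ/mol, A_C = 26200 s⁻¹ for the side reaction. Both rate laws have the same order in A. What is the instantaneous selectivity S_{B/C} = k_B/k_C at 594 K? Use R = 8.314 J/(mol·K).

k_B/k_C = (A_B/A_C)·exp[−(E_B−E_C)/(RT)] = (A_B/A_C)·exp[(E_C−E_B)/(RT)].
(E_C−E_B)/(RT) = (88.5−126)×10³/(8.314×594) = -37500/4939 = -7.593.
k_B/k_C = (7.82×10^7/26200)·exp(-7.593) = 2985 × 5.038×10^-4 = 1.50.

1.50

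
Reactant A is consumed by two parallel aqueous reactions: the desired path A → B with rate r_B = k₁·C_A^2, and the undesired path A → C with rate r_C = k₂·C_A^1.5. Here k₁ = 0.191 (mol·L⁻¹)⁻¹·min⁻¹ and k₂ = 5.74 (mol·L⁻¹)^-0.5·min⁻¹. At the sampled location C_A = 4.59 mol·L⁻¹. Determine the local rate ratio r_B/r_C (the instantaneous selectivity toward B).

0.0713

S_{B/C} = r_B/r_C = (k₁·C_A^2)/(k₂·C_A^1.5) = (k₁/k₂)·C_A^0.5.
= (0.191×4.590^2) / (5.74×4.590^1.5) = 4.024/56.45 = 0.0713.
Since the desired path is higher order in A, keeping C_A high (PFR or concentrated feed) favours B.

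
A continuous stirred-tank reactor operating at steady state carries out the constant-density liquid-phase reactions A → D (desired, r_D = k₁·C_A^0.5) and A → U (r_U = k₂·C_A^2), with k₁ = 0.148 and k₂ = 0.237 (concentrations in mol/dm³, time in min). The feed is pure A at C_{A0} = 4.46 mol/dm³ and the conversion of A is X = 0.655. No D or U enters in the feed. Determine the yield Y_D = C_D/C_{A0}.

Exit C_A = C_{A0}(1−X) = 4.46×0.345 = 1.539 mol/dm³.
A CSTR operates uniformly at the exit composition, giving r_D = 0.1836 and r_U = 0.5611 (each k·C_A^n at C_A = 1.539).
Fraction of consumed A going to D: r_D/(r_D+r_U) = 0.2465.
C_D = 0.2465·C_{A0}·X = 0.2465×4.46×0.655 = 0.720 mol/dm³; Y_D = C_D/C_{A0} = 0.161.

0.161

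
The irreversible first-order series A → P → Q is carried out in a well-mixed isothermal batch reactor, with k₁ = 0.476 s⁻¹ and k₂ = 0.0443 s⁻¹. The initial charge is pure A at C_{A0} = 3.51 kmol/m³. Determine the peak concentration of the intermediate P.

Evaluating C_P at t_opt = ln(k₂/k₁)/(k₂−k₁) gives C_{P,max}/C_{A0} = (k₁/k₂)^[k₂/(k₂−k₁)].
= (0.476/0.0443)^(0.0443/(0.0443−0.476)) = (10.74)^(-0.1026) = 0.7838.
C_{P,max} = 0.7838×3.51 = 2.75 kmol/m³.

2.75 kmol/m³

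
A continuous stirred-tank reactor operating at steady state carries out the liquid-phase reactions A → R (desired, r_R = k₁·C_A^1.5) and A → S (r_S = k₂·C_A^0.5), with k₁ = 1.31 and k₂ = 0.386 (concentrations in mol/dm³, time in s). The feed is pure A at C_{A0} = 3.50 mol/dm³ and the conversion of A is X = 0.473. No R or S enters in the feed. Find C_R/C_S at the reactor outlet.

6.26

Exit C_A = C_{A0}(1−X) = 3.50×0.527 = 1.845 mol/dm³.
In a CSTR the entire volume is at exit conditions, so r_R = 1.31×1.845^1.5 = 3.282 and r_S = 0.386×1.845^0.5 = 0.5242.
Overall selectivity = C_R/C_S = r_Rτ/(r_Sτ) = r_R/r_S = 6.26.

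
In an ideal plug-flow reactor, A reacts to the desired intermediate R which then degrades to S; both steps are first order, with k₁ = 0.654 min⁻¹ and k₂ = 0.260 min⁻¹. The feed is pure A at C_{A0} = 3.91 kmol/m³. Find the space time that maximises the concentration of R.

2.34 min

Setting dC_R/dτ = 0 gives τ_opt = ln(k₂/k₁)/(k₂−k₁).
= ln(0.260/0.654)/(0.260−0.654) = ln(0.3976)/-0.3940 = -0.9224/-0.3940 = 2.34 min.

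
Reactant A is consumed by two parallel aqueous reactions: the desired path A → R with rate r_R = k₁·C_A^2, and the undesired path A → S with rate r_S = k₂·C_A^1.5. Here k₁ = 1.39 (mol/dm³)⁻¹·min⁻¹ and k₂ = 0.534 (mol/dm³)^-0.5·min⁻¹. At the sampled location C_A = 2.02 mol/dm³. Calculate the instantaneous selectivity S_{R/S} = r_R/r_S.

S_{R/S} = r_R/r_S = (k₁·C_A^2)/(k₂·C_A^1.5) = (k₁/k₂)·C_A^0.5.
= (1.39×2.020^2) / (0.534×2.020^1.5) = 5.672/1.533 = 3.70.

3.70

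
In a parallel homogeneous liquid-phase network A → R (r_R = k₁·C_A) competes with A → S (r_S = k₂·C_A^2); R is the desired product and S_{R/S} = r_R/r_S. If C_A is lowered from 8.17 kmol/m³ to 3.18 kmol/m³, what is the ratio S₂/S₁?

S_{R/S} = (k₁/k₂)·C_A⁻¹, so S₂/S₁ = (C_{A,2}/C_{A,1})⁻¹.
= 8.17/3.18 = 2.57.

2.57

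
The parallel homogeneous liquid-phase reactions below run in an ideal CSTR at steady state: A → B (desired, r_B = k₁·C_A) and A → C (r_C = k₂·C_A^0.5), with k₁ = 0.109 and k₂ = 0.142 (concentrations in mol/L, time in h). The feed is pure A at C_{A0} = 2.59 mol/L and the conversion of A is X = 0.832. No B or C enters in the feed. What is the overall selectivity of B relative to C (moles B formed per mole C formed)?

0.506

Exit C_A = C_{A0}(1−X) = 2.59×0.168 = 0.4351 mol/L.
In a CSTR the entire volume is at exit conditions, so r_B = 0.109×0.4351 = 0.04743 and r_C = 0.142×0.4351^0.5 = 0.09367.
Overall selectivity = C_B/C_C = r_Bτ/(r_Cτ) = r_B/r_C = 0.506.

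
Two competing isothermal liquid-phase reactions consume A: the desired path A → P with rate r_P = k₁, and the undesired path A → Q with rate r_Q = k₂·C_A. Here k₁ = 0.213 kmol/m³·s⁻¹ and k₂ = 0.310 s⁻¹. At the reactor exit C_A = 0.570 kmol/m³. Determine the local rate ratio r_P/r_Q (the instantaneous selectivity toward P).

1.21

S_{P/Q} = r_P/r_Q = (k₁)/(k₂·C_A) = (k₁/k₂)·C_A⁻¹.
= (0.213) / (0.310×0.5700) = 0.2130/0.1767 = 1.21.
The undesired path is higher order in A, so low C_A (CSTR or dilute feed) favours P.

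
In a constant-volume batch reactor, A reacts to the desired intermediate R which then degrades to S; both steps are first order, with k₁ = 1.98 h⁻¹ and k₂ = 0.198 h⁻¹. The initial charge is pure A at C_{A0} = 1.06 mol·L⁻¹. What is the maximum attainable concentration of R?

For a first-order series the maximum intermediate yield is C_{R,max}/C_{A0} = (k₁/k₂)^[k₂/(k₂−k₁)].
= (1.98/0.198)^(0.198/(0.198−1.98)) = (10.00)^(-0.1111) = 0.7743.
C_{R,max} = 0.7743×1.06 = 0.821 mol·L⁻¹.

0.821 mol·L⁻¹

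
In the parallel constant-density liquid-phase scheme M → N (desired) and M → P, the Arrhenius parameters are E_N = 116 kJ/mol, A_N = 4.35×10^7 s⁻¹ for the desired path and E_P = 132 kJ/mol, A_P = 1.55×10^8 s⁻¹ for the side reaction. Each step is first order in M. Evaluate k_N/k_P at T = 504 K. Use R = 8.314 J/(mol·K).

k_N/k_P = (A_N/A_P)·exp[−(E_N−E_P)/(RT)] = (A_N/A_P)·exp[(E_P−E_N)/(RT)].
(E_P−E_N)/(RT) = (132−116)×10³/(8.314×504) = 16000/4190 = 3.818.
k_N/k_P = (4.35×10^7/1.55×10^8)·exp(3.818) = 0.2806 × 45.53 = 12.8.

12.8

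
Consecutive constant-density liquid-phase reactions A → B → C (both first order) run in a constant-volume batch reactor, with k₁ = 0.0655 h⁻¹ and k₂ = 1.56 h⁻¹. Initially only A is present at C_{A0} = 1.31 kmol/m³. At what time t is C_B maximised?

The intermediate peaks when r₁ = r₂, i.e. k₁e^(−k₁t) = k₂e^(−k₂t), giving t_opt = ln(k₂/k₁)/(k₂−k₁).
= ln(1.56/0.0655)/(1.56−0.0655) = ln(23.82)/1.494 = 3.170/1.494 = 2.12 h.

2.12 h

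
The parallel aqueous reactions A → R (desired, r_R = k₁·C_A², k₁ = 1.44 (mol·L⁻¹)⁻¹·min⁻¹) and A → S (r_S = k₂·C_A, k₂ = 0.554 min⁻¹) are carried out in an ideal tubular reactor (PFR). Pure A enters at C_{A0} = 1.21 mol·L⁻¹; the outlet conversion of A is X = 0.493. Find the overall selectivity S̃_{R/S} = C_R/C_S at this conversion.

C_A = C_{A0}(1−X) = 0.6135 mol·L⁻¹.
Along a PFR/batch, dC_S/dC_A = −r_S/(r_R+r_S) = −k₂/(k₂+k₁·C_A).
Integrating from C_{A0} to C_A: C_S = (0.554/1.44)·ln[(0.554+1.44·1.21)/(0.554+1.44·0.613)] = 0.3847·ln(2.296/1.437) = 0.1802 mol·L⁻¹.
Then C_R = (C_{A0}−C_A) − C_S = 0.5965 − 0.1802 = 0.4163 mol·L⁻¹.
S̃_{R/S} = C_R/C_S = 0.4163/0.1802 = 2.31.

2.31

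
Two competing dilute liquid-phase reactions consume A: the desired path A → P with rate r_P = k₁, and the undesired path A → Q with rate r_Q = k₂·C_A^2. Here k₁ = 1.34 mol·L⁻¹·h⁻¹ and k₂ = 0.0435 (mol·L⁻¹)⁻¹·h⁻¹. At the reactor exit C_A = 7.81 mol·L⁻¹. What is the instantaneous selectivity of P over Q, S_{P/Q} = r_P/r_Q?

S_{P/Q} = r_P/r_Q = (k₁)/(k₂·C_A^2) = (k₁/k₂)·C_A^-2.
= (1.34) / (0.0435×7.810^2) = 1.340/2.653 = 0.505.

0.505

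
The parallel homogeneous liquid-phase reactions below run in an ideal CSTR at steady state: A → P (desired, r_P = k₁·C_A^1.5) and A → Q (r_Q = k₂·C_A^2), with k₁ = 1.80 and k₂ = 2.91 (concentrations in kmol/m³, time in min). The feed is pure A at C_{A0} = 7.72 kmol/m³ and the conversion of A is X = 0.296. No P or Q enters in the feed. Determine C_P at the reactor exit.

0.479 kmol/m³

Exit C_A = C_{A0}(1−X) = 7.72×0.704 = 5.435 kmol/m³.
In a CSTR the entire volume is at exit conditions, so r_P = 1.80×5.435^1.5 = 22.81 and r_Q = 2.91×5.435^2 = 85.96.
Fraction of consumed A going to P: r_P/(r_P+r_Q) = 0.2097.
C_P = 0.2097·C_{A0}·X = 0.2097×7.72×0.296 = 0.479 kmol/m³.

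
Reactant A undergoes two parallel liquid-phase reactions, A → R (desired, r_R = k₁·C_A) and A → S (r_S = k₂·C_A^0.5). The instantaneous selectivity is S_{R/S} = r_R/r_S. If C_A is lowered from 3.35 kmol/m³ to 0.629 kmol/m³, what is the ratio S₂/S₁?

S_{R/S} = (k₁/k₂)·C_A^0.5, so S₂/S₁ = (C_{A,2}/C_{A,1})^0.5.
= (0.629/3.35)^0.5 = (0.1878)^0.5 = 0.433.

0.433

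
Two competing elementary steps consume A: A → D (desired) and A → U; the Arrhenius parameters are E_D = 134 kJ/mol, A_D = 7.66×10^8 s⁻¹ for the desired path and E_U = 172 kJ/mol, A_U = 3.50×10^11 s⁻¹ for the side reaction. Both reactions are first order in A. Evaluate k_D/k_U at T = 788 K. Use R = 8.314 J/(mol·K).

Since both paths have the same order in A, the concentration cancels and S_{D/U} = k_D/k_U = (A_D/A_U)·exp[(E_U−E_D)/(RT)].
(E_U−E_D)/(RT) = (172−134)×10³/(8.314×788) = 38000/6551 = 5.800.
k_D/k_U = (7.66×10^8/3.50×10^11)·exp(5.800) = 0.002189 × 330.4 = 0.723.
Since E_D < E_U, lowering the temperature improves selectivity toward D.

0.723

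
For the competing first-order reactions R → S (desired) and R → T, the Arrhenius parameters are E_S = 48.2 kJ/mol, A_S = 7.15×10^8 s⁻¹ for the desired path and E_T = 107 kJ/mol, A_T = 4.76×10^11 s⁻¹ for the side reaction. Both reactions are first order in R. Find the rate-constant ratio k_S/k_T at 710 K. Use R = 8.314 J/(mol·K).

Since both paths have the same order in R, the concentration cancels and S_{S/T} = k_S/k_T = (A_S/A_T)·exp[(E_T−E_S)/(RT)].
(E_T−E_S)/(RT) = (107−48.2)×10³/(8.314×710) = 58800/5903 = 9.961.
k_S/k_T = (7.15×10^8/4.76×10^11)·exp(9.961) = 0.001502 × 21187 = 31.8.
Since E_S < E_T, lowering the temperature improves selectivity toward S.

31.8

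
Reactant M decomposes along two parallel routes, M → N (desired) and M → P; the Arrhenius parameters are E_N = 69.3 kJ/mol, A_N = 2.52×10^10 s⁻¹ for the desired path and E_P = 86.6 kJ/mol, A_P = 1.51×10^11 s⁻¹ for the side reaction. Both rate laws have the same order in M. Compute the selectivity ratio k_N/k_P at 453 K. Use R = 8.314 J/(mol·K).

16.5

With equal orders, S_{N/P} = k_N/k_P = (A_N/A_P)·exp[(E_P−E_N)/(RT)].
(E_P−E_N)/(RT) = (86.6−69.3)×10³/(8.314×453) = 17300/3766 = 4.593.
k_N/k_P = (2.52×10^10/1.51×10^11)·exp(4.593) = 0.1669 × 98.83 = 16.5.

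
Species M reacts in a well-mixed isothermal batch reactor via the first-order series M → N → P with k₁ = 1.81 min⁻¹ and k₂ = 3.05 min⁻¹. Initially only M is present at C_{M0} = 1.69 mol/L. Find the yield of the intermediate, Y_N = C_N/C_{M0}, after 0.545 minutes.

0.267

For first-order series with pure M initially, C_N(t) = k₁C_{M0}/(k₂−k₁)·(e^(−k₁t) − e^(−k₂t)).
e^(−k₁t) = e^(−1.81×0.545) = e^(−0.9865) = 0.3729; e^(−k₂t) = e^(−1.662) = 0.1897.
C_N = 1.81×1.69/(3.05−1.81) × (0.3729−0.1897) = 2.467×0.1832 = 0.4519 mol/L.
Y_N = C_N/C_{M0} = 0.4519/1.69 = 0.267.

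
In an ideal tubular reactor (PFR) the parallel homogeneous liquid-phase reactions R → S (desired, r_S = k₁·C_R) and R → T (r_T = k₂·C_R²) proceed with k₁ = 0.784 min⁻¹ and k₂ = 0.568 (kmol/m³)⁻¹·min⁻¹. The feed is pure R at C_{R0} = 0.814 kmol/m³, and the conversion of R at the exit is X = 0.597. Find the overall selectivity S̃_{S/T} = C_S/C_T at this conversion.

2.46

C_R = C_{R0}(1−X) = 0.3280 kmol/m³.
Along a PFR/batch, dC_S/dC_R = −r_S/(r_S+r_T) = −k₁/(k₁+k₂·C_R).
Integrating from C_{R0} to C_R: C_S = (0.784/0.568)·ln[(0.784+0.568·0.814)/(0.784+0.568·0.328)] = 1.380·ln(1.246/0.9703) = 0.3455 kmol/m³.
C_T = (C_{R0}−C_R)−C_S = 0.1404 kmol/m³; S̃_{S/T} = 0.3455/0.1404 = 2.46.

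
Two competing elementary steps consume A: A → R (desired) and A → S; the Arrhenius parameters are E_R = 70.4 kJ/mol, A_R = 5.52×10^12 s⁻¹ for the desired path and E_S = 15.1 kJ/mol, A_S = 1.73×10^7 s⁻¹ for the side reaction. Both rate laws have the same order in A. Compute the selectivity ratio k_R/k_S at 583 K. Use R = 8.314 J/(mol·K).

Since both paths have the same order in A, the concentration cancels and S_{R/S} = k_R/k_S = (A_R/A_S)·exp[(E_S−E_R)/(RT)].
(E_S−E_R)/(RT) = (15.1−70.4)×10³/(8.314×583) = -55300/4847 = -11.41.
k_R/k_S = (5.52×10^12/1.73×10^7)·exp(-11.41) = 3.191×10^5 × 1.110×10^-5 = 3.54.

3.54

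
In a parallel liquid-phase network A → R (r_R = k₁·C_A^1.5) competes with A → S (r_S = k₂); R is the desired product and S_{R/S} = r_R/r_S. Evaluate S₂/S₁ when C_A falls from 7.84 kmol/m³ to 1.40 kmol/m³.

S_{R/S} = (k₁/k₂)·C_A^1.5, so S₂/S₁ = (C_{A,2}/C_{A,1})^1.5.
= (1.40/7.84)^1.5 = (0.1786)^1.5 = 0.0755.
Selectivity toward R falls as C_A falls — high-concentration operation is favoured.

0.0755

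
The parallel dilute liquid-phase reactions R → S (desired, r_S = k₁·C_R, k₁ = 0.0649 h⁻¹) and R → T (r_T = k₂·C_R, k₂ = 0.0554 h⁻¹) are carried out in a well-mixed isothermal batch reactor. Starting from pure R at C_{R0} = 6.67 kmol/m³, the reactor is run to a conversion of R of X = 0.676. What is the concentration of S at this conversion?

C_R = C_{R0}(1−X) = 2.161 kmol/m³.
Both paths are first order in R, so the instantaneous fraction to S is constant: dC_S/d(−C_R) = k₁/(k₁+k₂) = 0.5395.
C_S = 0.5395·(C_{R0}−C_R) = 0.5395×4.509 = 2.43 kmol/m³.

2.43 kmol/m³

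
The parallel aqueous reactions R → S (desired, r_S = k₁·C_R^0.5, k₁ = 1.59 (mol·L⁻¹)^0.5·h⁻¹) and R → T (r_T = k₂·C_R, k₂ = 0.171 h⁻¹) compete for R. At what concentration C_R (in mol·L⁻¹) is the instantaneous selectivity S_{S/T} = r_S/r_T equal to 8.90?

1.09 mol·L⁻¹

S_{S/T} = (k₁/k₂)·C_R^-0.5 ⇒ C_R = (S·k₂/k₁)^(-2).
= (8.90×0.171/1.59)^(-2) = (0.9572)^(-2) = 1.09 mol·L⁻¹.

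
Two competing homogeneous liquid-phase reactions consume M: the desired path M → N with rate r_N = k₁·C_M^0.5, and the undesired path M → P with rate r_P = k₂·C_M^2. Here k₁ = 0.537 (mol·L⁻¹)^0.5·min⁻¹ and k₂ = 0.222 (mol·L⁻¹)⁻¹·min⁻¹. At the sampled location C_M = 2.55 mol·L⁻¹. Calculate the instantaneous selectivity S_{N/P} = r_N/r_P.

S_{N/P} = r_N/r_P = (k₁·C_M^0.5)/(k₂·C_M^2) = (k₁/k₂)·C_M^-1.5.
= (0.537×2.550^0.5) / (0.222×2.550^2) = 0.8575/1.444 = 0.594.

0.594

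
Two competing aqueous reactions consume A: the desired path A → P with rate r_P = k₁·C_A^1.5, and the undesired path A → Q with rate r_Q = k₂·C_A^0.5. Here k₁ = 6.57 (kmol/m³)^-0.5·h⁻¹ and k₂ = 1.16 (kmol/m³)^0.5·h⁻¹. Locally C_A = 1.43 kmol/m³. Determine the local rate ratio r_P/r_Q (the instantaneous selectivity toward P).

8.10

S_{P/Q} = r_P/r_Q = (k₁·C_A^1.5)/(k₂·C_A^0.5) = (k₁/k₂)·C_A.
= (6.57×1.430^1.5) / (1.16×1.430^0.5) = 11.23/1.387 = 8.10.
Since the desired path is higher order in A, keeping C_A high (PFR or concentrated feed) favours P.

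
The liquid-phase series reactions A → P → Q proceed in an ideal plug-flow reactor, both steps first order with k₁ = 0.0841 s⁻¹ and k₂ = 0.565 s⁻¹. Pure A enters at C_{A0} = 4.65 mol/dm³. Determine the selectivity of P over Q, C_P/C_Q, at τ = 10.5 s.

The intermediate concentration in a first-order A→B→C sequence is C_P = k₁C_{A0}(e^(−k₁τ) − e^(−k₂τ))/(k₂−k₁).
e^(−k₁τ) = e^(−0.0841×10.5) = e^(−0.8830) = 0.4135; e^(−k₂τ) = e^(−5.932) = 0.002652.
C_P = 0.0841×4.65/(0.565−0.0841) × (0.4135−0.002652) = 0.8132×0.4109 = 0.3341 mol/dm³.
C_A = C_{A0}e^(−k₁τ) = 1.923 mol/dm³, so C_Q = C_{A0}−C_A−C_P = 2.393 mol/dm³; C_P/C_Q = 0.140.

0.140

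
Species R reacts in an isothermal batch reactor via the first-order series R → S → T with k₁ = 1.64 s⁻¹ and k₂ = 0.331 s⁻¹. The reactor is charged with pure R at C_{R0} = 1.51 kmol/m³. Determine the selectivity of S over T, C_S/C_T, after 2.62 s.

1.07

The intermediate concentration in a first-order A→B→C sequence is C_S = k₁C_{R0}(e^(−k₁t) − e^(−k₂t))/(k₂−k₁).
e^(−k₁t) = e^(−1.64×2.62) = e^(−4.297) = 0.01361; e^(−k₂t) = e^(−0.8672) = 0.4201.
C_S = 1.64×1.51/(0.331−1.64) × (0.01361−0.4201) = (-1.892)×(-0.4065) = 0.7690 kmol/m³.
C_R = C_{R0}e^(−k₁t) = 0.02055 kmol/m³, so C_T = C_{R0}−C_R−C_S = 0.7204 kmol/m³; C_S/C_T = 1.07.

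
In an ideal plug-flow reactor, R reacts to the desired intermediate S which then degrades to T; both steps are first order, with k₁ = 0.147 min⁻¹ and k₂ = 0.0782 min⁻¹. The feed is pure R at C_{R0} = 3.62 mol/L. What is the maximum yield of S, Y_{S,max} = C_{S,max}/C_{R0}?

0.488

At the optimum, C_{S,max}/C_{R0} = (k₁/k₂)^[k₂/(k₂−k₁)].
= (0.147/0.0782)^(0.0782/(0.0782−0.147)) = (1.880)^(-1.137) = 0.4880.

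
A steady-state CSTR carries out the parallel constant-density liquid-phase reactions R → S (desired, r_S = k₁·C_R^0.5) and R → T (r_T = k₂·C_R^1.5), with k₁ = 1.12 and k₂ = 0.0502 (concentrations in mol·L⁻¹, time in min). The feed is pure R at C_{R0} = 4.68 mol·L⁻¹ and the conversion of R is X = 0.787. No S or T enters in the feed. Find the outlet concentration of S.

3.53 mol·L⁻¹

Exit C_R = C_{R0}(1−X) = 4.68×0.213 = 0.9968 mol·L⁻¹.
Rates in a CSTR are evaluated at the outlet concentration: r_S = 1.12×0.9968^0.5 = 1.118, r_T = 0.0502×0.9968^1.5 = 0.04996.
Fraction of consumed R going to S: r_S/(r_S+r_T) = 0.9572.
C_S = 0.9572·C_{R0}·X = 0.9572×4.68×0.787 = 3.53 mol·L⁻¹.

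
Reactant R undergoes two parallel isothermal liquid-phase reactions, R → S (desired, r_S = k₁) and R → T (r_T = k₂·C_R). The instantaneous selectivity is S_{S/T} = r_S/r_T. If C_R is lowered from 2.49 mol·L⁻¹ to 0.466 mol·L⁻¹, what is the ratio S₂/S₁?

S_{S/T} = (k₁/k₂)·C_R⁻¹, so S₂/S₁ = (C_{R,2}/C_{R,1})⁻¹.
= 2.49/0.466 = 5.34.

5.34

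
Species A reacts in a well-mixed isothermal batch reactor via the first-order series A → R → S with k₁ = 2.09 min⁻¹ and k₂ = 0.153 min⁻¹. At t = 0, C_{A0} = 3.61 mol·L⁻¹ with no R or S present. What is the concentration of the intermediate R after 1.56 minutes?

2.92 mol·L⁻¹

Solving the coupled first-order balances gives C_R(t) = [k₁/(k₂−k₁)]·C_{A0}·(e^(−k₁t) − e^(−k₂t)).
e^(−k₁t) = e^(−2.09×1.56) = e^(−3.260) = 0.03837; e^(−k₂t) = e^(−0.2387) = 0.7877.
C_R = 2.09×3.61/(0.153−2.09) × (0.03837−0.7877) = (-3.895)×(-0.7493) = 2.919 mol·L⁻¹.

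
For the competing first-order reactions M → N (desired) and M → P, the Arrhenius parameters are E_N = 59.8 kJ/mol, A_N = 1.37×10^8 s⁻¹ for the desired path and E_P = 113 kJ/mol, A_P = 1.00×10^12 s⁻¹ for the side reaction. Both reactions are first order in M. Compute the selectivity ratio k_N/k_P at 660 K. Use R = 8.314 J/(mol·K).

k_N/k_P = (A_N/A_P)·exp[−(E_N−E_P)/(RT)] = (A_N/A_P)·exp[(E_P−E_N)/(RT)].
(E_P−E_N)/(RT) = (113−59.8)×10³/(8.314×660) = 53200/5487 = 9.695.
k_N/k_P = (1.37×10^8/1.00×10^12)·exp(9.695) = 1.370×10^-4 × 16240 = 2.22.
Since E_N < E_P, lowering the temperature improves selectivity toward N.

2.22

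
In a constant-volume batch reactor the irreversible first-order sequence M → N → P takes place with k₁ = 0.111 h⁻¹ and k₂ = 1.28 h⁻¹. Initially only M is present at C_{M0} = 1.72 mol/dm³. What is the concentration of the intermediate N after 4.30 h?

0.101 mol/dm³

For first-order series with pure M initially, C_N(t) = k₁C_{M0}/(k₂−k₁)·(e^(−k₁t) − e^(−k₂t)).
e^(−k₁t) = e^(−0.111×4.30) = e^(−0.4773) = 0.6205; e^(−k₂t) = e^(−5.504) = 0.004070.
C_N = 0.111×1.72/(1.28−0.111) × (0.6205−0.004070) = 0.1633×0.6164 = 0.1007 mol/dm³.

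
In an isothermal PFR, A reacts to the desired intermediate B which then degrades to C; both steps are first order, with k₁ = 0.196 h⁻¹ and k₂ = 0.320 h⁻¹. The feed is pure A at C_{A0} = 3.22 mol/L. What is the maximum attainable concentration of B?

Evaluating C_B at τ_opt = ln(k₂/k₁)/(k₂−k₁) gives C_{B,max}/C_{A0} = (k₁/k₂)^[k₂/(k₂−k₁)].
= (0.196/0.320)^(0.320/(0.320−0.196)) = (0.6125)^(2.581) = 0.2822.
C_{B,max} = 0.2822×3.22 = 0.909 mol/L.

0.909 mol/L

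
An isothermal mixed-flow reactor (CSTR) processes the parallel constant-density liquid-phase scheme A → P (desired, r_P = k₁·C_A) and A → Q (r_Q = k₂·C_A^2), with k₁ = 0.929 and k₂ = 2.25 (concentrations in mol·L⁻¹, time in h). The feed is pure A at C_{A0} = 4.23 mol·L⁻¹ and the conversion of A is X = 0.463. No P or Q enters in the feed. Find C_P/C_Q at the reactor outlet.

Exit C_A = C_{A0}(1−X) = 4.23×0.537 = 2.272 mol·L⁻¹.
Rates in a CSTR are evaluated at the outlet concentration: r_P = 0.929×2.272 = 2.110, r_Q = 2.25×2.272^2 = 11.61.
Overall selectivity = C_P/C_Q = r_Pτ/(r_Qτ) = r_P/r_Q = 0.182.

0.182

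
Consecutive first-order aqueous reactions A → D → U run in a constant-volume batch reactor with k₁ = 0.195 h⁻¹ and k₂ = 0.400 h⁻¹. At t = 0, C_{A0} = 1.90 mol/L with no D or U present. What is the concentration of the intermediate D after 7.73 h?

0.318 mol/L

For first-order series with pure A initially, C_D(t) = k₁C_{A0}/(k₂−k₁)·(e^(−k₁t) − e^(−k₂t)).
e^(−k₁t) = e^(−0.195×7.73) = e^(−1.507) = 0.2215; e^(−k₂t) = e^(−3.092) = 0.04541.
C_D = 0.195×1.90/(0.400−0.195) × (0.2215−0.04541) = 1.807×0.1761 = 0.3182 mol/L.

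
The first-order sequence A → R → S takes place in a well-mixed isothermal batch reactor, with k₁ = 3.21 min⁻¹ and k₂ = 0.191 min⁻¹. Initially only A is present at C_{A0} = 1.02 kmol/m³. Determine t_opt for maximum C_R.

0.935 min

For first-order series the maximum of C_R occurs at t_opt = ln(k₂/k₁)/(k₂−k₁).
= ln(0.191/3.21)/(0.191−3.21) = ln(0.05950)/-3.019 = -2.822/-3.019 = 0.935 min.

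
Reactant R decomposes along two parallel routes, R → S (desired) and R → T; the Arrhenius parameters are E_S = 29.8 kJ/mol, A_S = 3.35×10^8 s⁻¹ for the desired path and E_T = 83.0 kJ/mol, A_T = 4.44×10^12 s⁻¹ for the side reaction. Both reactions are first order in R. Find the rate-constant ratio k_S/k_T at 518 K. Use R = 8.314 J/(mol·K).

17.5

Since both paths have the same order in R, the concentration cancels and S_{S/T} = k_S/k_T = (A_S/A_T)·exp[(E_T−E_S)/(RT)].
(E_T−E_S)/(RT) = (83.0−29.8)×10³/(8.314×518) = 53200/4307 = 12.35.
k_S/k_T = (3.35×10^8/4.44×10^12)·exp(12.35) = 7.545×10^-5 × 2.317×10^5 = 17.5.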